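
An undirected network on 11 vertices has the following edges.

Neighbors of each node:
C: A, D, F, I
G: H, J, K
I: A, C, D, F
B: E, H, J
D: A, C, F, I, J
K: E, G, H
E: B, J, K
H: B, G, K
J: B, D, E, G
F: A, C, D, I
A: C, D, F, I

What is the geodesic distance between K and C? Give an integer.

4

One shortest route is K – G – J – D – C, which uses 4 edges, and at distance 3 from K we only reach {D}, which does not include C. So d(K,C) = 4.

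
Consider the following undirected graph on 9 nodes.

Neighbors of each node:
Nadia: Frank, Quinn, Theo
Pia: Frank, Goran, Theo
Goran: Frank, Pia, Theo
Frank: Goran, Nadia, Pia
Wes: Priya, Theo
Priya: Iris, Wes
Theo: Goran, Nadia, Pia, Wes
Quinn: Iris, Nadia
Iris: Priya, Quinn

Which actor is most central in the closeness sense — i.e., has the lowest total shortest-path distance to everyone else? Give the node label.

Farness (sum of distances to all others) for each node — Frank:17, Goran:17, Iris:20, Nadia:14, Pia:17, Priya:19, Quinn:17, Theo:13, Wes:16.
The smallest farness is 13, for Theo, so Theo has the highest closeness.

Theo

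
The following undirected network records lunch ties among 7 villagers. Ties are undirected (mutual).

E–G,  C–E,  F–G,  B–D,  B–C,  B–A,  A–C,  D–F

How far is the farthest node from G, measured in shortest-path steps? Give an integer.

Distances from G: A:3, B:3, C:2, D:2, E:1, F:1.
The largest is 3 (to B and A), so the eccentricity of G is 3.

3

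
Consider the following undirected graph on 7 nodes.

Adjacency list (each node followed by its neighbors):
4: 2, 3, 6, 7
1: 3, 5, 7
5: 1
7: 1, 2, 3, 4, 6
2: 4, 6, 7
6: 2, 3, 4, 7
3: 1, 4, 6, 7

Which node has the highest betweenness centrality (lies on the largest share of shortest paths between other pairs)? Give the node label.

1

Unnormalized betweenness of each node: 1:5, 2:0, 3:2, 4:1/3, 5:0, 6:1/3, 7:13/3.
1 has the largest value, 5, making it the main broker — the node through which the most shortest paths run.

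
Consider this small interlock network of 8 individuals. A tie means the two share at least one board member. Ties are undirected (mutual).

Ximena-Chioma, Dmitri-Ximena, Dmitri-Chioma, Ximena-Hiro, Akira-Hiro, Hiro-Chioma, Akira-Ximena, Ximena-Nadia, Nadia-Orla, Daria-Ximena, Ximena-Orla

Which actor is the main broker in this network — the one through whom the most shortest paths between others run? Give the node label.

Unnormalized betweenness of each node: Akira:0, Chioma:1/2, Daria:0, Dmitri:0, Hiro:1/2, Nadia:0, Orla:0, Ximena:16.
Ximena has the largest value, 16, making it the main broker — the node through which the most shortest paths run.

Ximena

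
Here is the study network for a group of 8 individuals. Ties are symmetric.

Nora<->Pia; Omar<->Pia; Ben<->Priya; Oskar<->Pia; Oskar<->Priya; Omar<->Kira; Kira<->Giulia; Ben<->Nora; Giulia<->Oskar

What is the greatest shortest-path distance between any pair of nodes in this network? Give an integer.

Eccentricity of each node (its greatest distance to any other): Ben:4, Giulia:3, Kira:4, Nora:3, Omar:3, Oskar:2, Pia:2, Priya:3.
The maximum eccentricity is 4, realized for instance by the pair Kira–Ben via Kira – Giulia – Oskar – Priya – Ben. So the diameter is 4.

4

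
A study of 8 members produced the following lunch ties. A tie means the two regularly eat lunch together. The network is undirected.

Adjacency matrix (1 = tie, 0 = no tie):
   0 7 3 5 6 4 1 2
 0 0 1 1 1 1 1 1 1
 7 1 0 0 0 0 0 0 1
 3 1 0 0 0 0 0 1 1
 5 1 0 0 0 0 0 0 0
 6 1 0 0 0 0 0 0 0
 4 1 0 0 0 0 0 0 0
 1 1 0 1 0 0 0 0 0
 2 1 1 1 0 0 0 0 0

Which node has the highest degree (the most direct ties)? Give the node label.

Degrees — 0:7, 1:2, 2:3, 3:3, 4:1, 5:1, 6:1, 7:2.
The maximum is 7, attained only by 0.

0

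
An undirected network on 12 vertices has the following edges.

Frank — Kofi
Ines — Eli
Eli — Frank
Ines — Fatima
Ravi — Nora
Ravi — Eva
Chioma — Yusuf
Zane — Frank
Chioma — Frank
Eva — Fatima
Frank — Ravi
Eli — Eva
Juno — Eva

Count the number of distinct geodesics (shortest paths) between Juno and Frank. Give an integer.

The shortest distance is 3. The length-3 paths are: Juno–Eva–Ravi–Frank; Juno–Eva–Eli–Frank.
That gives 2 distinct shortest paths.

2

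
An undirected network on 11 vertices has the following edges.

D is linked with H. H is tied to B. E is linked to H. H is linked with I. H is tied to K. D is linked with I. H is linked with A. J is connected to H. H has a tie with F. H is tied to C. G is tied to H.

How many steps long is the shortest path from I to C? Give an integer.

One shortest route is I – H – C, which uses 2 edges, and I and C are not directly tied, so nothing shorter exists. So d(I,C) = 2.

2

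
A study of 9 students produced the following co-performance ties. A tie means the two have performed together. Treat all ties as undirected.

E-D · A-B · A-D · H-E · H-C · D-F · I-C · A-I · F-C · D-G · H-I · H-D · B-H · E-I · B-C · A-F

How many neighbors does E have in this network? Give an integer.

3

E is directly tied to D, H, and I. That is 3 neighbors, so the degree of E is 3.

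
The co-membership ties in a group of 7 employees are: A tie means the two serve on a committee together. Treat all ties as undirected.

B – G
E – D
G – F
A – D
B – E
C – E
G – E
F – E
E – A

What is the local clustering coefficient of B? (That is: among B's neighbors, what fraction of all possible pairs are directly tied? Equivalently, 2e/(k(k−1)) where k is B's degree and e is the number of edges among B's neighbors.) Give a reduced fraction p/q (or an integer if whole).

1

B's neighbors: E and G (k = 2).
Possible neighbor pairs: C(2,2) = 1. Edges among them: E–G → e = 1.
Clustering(B) = 1/1.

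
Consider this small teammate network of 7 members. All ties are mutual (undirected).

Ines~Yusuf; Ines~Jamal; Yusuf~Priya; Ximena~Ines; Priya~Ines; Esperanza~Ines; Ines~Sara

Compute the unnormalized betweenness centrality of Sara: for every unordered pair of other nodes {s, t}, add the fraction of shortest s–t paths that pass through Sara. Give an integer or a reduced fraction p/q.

No shortest path between any pair of other nodes passes through Sara.
Summing the contributions gives betweenness(Sara) = 0.

0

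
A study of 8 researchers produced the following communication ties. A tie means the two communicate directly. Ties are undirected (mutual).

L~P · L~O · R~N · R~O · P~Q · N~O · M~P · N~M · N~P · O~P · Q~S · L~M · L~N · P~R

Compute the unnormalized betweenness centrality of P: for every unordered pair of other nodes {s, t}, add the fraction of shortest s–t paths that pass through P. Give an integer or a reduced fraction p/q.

67/6

Pairs whose geodesics pass through P — Q–O: 1; Q–M: 1; Q–L: 1; Q–R: 1; Q–N: 1; S–O: 1; S–M: 1; S–L: 1; S–R: 1; S–N: 1; O–M: 1/3; M–R: 1/2; L–R: 1/3.
All other pairs contribute 0.
Summing the contributions gives betweenness(P) = 67/6.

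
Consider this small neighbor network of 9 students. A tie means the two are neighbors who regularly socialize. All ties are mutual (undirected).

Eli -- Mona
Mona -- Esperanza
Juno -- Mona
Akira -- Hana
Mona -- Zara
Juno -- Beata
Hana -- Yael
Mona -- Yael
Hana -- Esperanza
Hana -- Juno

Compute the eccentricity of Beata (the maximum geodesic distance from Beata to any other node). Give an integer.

Distances from Beata: Akira:3, Eli:3, Esperanza:3, Hana:2, Juno:1, Mona:2, Yael:3, Zara:3.
The largest is 3 (to Eli, Zara, Yael, Esperanza, and Akira), so the eccentricity of Beata is 3.

3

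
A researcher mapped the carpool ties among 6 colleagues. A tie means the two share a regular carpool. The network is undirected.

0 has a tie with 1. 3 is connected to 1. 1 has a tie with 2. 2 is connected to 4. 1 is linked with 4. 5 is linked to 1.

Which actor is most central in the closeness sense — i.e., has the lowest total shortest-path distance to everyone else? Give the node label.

1

Farness (sum of distances to all others) for each node — 0:9, 1:5, 2:8, 3:9, 4:8, 5:9.
The smallest farness is 5, for 1, so 1 has the highest closeness.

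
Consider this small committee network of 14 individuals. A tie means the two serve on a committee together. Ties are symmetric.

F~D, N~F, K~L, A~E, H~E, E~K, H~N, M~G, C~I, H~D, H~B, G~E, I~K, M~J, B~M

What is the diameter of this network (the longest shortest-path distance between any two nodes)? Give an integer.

Eccentricity of each node (its greatest distance to any other): A:4, B:5, C:6, D:5, E:3, F:6, G:4, H:4, I:5, J:6, K:4, L:5, M:5, N:5.
The maximum eccentricity is 6, realized for instance by the pair C–J via C – I – K – E – G – M – J. So the diameter is 6.

6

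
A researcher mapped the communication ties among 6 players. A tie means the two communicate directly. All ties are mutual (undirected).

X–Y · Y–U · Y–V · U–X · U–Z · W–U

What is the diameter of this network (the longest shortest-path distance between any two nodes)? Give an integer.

Eccentricity of each node (its greatest distance to any other): U:2, V:3, W:3, X:2, Y:2, Z:3.
The maximum eccentricity is 3, realized for instance by the pair V–Z via V – Y – U – Z. So the diameter is 3.

3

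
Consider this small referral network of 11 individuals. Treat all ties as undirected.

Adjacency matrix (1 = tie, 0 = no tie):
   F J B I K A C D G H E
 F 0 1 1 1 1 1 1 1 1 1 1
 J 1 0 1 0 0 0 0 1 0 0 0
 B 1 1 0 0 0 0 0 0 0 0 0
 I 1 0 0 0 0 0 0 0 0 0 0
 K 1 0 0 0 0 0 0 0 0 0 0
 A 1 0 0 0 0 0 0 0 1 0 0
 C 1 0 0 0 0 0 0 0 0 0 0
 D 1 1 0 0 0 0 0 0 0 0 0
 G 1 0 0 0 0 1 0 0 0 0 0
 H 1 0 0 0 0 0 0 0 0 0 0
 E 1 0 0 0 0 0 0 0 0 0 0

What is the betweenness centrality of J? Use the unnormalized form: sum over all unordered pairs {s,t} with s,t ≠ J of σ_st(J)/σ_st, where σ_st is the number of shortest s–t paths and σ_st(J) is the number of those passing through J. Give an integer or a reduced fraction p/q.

Pairs whose geodesics pass through J — B–D: 1/2.
All other pairs contribute 0.
Summing the contributions gives betweenness(J) = 1/2.

1/2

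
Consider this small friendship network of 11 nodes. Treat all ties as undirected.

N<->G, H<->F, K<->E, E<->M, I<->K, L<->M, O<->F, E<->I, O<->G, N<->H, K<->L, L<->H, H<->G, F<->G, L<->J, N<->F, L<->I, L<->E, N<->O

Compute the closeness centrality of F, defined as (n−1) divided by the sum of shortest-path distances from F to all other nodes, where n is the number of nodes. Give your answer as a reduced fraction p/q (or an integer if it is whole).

Distances from F: E:3, G:1, H:1, I:3, J:3, K:3, L:2, M:3, N:1, O:1. Sum = 21.
n = 11, so closeness = 10/21.

10/21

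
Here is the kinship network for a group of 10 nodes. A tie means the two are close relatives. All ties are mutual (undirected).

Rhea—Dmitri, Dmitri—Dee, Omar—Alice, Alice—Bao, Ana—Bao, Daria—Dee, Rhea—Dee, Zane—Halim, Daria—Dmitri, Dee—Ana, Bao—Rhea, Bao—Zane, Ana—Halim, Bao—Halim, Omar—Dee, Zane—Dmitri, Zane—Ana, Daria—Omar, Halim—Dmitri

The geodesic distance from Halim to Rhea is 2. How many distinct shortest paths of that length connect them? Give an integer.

The shortest distance is 2. The length-2 paths are: Halim–Dmitri–Rhea; Halim–Bao–Rhea.
That gives 2 distinct shortest paths.

2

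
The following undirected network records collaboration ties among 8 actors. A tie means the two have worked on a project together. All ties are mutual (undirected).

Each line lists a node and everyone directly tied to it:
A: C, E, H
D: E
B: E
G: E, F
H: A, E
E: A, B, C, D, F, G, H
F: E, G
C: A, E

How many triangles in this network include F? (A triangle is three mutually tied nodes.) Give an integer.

1

F's neighbors: E and G.
Neighbor pairs that are themselves tied: F–E–G. Each forms one triangle with F, for 1 in total.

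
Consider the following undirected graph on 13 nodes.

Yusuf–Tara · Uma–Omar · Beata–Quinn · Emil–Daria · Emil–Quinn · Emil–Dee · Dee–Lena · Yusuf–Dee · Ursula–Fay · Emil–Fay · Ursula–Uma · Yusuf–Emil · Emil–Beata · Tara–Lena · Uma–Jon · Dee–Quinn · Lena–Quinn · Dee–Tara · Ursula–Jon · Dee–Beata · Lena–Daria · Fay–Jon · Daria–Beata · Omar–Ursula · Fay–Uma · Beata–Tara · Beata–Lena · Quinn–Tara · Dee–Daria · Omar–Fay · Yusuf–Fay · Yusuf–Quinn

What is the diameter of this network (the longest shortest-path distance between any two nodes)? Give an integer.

4

Eccentricity of each node (its greatest distance to any other): Beata:3, Daria:3, Dee:3, Emil:2, Fay:3, Jon:4, Lena:4, Omar:4, Quinn:3, Tara:3, Uma:4, Ursula:4, Yusuf:2.
The maximum eccentricity is 4, realized for instance by the pair Omar–Lena via Omar – Fay – Yusuf – Quinn – Lena. So the diameter is 4.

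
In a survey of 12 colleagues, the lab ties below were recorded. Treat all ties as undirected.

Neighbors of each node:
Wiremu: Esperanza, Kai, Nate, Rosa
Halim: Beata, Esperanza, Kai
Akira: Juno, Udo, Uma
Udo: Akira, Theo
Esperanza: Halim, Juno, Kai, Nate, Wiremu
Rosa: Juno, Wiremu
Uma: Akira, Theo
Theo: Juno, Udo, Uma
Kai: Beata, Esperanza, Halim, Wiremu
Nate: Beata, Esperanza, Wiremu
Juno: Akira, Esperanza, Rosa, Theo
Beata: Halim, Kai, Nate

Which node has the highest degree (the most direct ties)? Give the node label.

Esperanza

Degrees — Akira:3, Beata:3, Esperanza:5, Halim:3, Juno:4, Kai:4, Nate:3, Rosa:2, Theo:3, Udo:2, Uma:2, Wiremu:4.
The maximum is 5, attained only by Esperanza.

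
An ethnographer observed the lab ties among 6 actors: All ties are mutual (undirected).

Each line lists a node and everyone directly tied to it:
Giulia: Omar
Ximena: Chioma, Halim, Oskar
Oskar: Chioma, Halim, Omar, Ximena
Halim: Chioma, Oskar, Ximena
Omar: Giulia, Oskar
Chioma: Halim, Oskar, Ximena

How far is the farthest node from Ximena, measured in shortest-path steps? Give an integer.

Distances from Ximena: Chioma:1, Giulia:3, Halim:1, Omar:2, Oskar:1.
The largest is 3 (to Giulia), so the eccentricity of Ximena is 3.

3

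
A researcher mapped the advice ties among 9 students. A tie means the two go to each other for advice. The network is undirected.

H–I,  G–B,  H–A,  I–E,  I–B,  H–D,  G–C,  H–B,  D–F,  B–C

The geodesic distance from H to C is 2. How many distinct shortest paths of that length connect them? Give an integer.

1

The shortest distance is 2, and the only length-2 path is H–B–C. So there is exactly 1 shortest path.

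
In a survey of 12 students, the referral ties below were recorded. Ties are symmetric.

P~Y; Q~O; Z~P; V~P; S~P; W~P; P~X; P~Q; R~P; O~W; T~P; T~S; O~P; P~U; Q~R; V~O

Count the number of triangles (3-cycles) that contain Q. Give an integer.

2

Q's neighbors: O, P, and R.
Neighbor pairs that are themselves tied: Q–O–P; Q–P–R. Each forms one triangle with Q, for 2 in total.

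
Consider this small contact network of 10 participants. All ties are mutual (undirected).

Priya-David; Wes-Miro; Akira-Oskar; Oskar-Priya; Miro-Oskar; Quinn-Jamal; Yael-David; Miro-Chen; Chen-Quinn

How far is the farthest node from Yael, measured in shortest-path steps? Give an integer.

7

Distances from Yael: Akira:4, Chen:5, David:1, Jamal:7, Miro:4, Oskar:3, Priya:2, Quinn:6, Wes:5.
The largest is 7 (to Jamal), so the eccentricity of Yael is 7.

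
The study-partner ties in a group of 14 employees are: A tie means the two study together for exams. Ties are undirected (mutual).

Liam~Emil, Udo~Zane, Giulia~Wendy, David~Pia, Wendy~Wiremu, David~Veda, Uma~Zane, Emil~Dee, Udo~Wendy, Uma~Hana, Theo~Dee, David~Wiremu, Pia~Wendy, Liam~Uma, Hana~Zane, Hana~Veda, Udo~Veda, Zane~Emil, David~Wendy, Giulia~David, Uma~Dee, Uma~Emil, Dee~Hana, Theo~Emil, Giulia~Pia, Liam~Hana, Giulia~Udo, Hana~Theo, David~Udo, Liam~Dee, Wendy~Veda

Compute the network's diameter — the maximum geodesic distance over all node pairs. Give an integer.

4

Eccentricity of each node (its greatest distance to any other): David:3, Dee:4, Emil:4, Giulia:4, Hana:3, Liam:4, Pia:4, Theo:4, Udo:3, Uma:4, Veda:3, Wendy:3, Wiremu:4, Zane:3.
The maximum eccentricity is 4, realized for instance by the pair Giulia–Dee via Giulia – Udo – Zane – Emil – Dee. So the diameter is 4.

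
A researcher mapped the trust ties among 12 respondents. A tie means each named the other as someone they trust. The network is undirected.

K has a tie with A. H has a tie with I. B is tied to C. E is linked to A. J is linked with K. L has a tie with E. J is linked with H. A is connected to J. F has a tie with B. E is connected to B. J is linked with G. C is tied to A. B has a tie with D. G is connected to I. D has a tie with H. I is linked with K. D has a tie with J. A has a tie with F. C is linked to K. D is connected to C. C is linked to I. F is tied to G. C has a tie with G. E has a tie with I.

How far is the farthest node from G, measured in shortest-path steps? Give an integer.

Distances from G: A:2, B:2, C:1, D:2, E:2, F:1, H:2, I:1, J:1, K:2, L:3.
The largest is 3 (to L), so the eccentricity of G is 3.

3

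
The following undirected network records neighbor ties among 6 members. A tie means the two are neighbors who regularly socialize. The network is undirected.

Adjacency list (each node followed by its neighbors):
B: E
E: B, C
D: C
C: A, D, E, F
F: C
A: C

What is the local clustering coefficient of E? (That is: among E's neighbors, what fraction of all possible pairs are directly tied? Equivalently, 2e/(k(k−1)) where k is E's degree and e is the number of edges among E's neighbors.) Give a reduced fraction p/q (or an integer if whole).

0

E's neighbors: B and C (k = 2).
Possible neighbor pairs: C(2,2) = 1. Edges among them: none → e = 0.
Clustering(E) = 0/1.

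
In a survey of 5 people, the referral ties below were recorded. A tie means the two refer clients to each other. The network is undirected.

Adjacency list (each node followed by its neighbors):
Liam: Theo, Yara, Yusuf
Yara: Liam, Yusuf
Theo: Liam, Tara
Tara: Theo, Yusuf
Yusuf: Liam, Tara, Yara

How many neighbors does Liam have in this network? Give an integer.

3

Liam is directly tied to Theo, Yara, and Yusuf. That is 3 neighbors, so the degree of Liam is 3.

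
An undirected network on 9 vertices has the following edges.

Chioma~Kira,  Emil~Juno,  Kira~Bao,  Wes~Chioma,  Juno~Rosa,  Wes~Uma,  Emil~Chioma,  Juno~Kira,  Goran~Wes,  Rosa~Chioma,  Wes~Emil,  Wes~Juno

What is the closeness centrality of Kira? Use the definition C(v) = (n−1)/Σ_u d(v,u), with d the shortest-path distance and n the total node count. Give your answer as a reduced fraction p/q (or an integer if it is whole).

8/15

Distances from Kira: Bao:1, Chioma:1, Emil:2, Goran:3, Juno:1, Rosa:2, Uma:3, Wes:2. Sum = 15.
n = 9, so closeness = 8/15.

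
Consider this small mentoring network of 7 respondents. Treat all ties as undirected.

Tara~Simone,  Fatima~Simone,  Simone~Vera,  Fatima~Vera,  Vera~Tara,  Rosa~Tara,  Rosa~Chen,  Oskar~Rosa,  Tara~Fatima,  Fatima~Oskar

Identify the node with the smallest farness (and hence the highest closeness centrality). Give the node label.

Tara

Farness (sum of distances to all others) for each node — Chen:14, Fatima:9, Oskar:10, Rosa:9, Simone:10, Tara:8, Vera:10.
The smallest farness is 8, for Tara, so Tara has the highest closeness.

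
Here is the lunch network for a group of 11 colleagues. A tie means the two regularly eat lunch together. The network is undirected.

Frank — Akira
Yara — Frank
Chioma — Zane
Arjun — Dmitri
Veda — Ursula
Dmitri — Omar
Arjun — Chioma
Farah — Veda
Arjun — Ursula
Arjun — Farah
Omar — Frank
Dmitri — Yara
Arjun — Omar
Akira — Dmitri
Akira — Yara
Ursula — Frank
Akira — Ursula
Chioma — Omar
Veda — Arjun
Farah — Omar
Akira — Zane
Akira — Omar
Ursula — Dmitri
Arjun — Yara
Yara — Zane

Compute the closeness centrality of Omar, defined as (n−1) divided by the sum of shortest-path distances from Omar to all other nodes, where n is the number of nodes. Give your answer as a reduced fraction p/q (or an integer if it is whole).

5/7

Distances from Omar: Akira:1, Arjun:1, Chioma:1, Dmitri:1, Farah:1, Frank:1, Ursula:2, Veda:2, Yara:2, Zane:2. Sum = 14.
n = 11, so closeness = 10/14 = 5/7.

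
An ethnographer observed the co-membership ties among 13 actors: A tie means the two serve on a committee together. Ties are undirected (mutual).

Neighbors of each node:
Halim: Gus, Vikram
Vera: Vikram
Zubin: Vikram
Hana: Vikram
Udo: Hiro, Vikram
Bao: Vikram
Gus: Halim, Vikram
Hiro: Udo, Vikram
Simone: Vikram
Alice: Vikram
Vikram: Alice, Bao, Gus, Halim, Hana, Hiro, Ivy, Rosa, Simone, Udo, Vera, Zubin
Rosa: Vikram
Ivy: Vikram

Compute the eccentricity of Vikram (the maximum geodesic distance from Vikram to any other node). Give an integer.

1

Distances from Vikram: Alice:1, Bao:1, Gus:1, Halim:1, Hana:1, Hiro:1, Ivy:1, Rosa:1, Simone:1, Udo:1, Vera:1, Zubin:1.
The largest is 1 (to Bao, Halim, Alice, Hiro, Hana, Rosa, Zubin, Gus, Vera, Udo, Simone, and Ivy), so the eccentricity of Vikram is 1.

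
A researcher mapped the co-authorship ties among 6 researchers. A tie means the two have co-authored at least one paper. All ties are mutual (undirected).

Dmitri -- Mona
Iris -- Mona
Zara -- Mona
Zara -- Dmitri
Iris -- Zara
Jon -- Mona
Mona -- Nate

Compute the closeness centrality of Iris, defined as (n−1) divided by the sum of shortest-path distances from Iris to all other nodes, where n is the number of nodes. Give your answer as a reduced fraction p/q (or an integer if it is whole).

Distances from Iris: Dmitri:2, Jon:2, Mona:1, Nate:2, Zara:1. Sum = 8.
n = 6, so closeness = 5/8.

5/8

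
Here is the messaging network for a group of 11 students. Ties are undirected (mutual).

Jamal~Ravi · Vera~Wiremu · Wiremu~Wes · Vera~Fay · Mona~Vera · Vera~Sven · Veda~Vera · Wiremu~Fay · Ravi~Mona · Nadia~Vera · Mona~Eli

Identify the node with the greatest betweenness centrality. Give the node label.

Unnormalized betweenness of each node: Eli:0, Fay:0, Jamal:0, Mona:23, Nadia:0, Ravi:9, Sven:0, Veda:0, Vera:36, Wes:0, Wiremu:9.
Vera has the largest value, 36, making it the main broker — the node through which the most shortest paths run.

Vera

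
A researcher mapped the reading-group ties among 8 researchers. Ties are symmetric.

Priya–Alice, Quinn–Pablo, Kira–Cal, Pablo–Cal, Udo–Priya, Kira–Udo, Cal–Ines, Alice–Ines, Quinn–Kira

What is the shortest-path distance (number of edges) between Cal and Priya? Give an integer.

3

One shortest route is Cal – Kira – Udo – Priya, which uses 3 edges, and at distance 2 from Cal we only reach {Alice, Quinn, Udo}, which does not include Priya. So d(Cal,Priya) = 3.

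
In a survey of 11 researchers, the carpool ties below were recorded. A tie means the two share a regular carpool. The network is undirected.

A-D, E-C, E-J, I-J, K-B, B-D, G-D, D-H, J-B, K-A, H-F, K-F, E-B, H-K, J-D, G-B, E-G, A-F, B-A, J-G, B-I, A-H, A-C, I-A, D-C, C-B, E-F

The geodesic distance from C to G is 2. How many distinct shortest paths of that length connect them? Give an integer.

3

The shortest distance is 2. The length-2 paths are: C–B–G; C–E–G; C–D–G.
That gives 3 distinct shortest paths.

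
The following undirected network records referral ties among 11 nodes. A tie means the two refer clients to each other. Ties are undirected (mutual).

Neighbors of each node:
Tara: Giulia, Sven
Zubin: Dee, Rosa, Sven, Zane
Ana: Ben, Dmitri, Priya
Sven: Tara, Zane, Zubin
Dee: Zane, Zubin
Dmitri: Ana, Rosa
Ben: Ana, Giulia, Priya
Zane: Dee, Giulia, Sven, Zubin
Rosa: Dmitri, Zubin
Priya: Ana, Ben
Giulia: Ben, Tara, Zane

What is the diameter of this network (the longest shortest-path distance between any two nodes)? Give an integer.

4

Eccentricity of each node (its greatest distance to any other): Ana:4, Ben:3, Dee:4, Dmitri:4, Giulia:3, Priya:4, Rosa:3, Sven:4, Tara:4, Zane:3, Zubin:4.
The maximum eccentricity is 4, realized for instance by the pair Sven–Priya via Sven – Tara – Giulia – Ben – Priya. So the diameter is 4.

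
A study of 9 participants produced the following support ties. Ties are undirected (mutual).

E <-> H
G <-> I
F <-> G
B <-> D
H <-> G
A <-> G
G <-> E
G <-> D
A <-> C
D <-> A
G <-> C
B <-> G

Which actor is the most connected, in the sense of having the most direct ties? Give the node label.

Degrees — A:3, B:2, C:2, D:3, E:2, F:1, G:8, H:2, I:1.
The maximum is 8, attained only by G.

G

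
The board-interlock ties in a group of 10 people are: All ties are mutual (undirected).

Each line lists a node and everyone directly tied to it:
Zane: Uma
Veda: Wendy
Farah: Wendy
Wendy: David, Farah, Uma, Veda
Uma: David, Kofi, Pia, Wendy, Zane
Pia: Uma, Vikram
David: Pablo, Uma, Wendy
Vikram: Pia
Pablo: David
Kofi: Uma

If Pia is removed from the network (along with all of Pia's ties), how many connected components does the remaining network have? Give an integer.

2

Without Pia, the remaining ties split the others into: {David, Farah, Kofi, Pablo, Uma, Veda, Wendy, Zane}; {Vikram}.
That's 2 separate components.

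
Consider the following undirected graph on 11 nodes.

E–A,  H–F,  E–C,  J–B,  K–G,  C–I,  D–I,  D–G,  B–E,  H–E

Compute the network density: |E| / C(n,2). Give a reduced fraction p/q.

2/11

There are 10 edges and 11 nodes, so the maximum possible is C(11,2) = 55.
Density = 10/55 = 2/11.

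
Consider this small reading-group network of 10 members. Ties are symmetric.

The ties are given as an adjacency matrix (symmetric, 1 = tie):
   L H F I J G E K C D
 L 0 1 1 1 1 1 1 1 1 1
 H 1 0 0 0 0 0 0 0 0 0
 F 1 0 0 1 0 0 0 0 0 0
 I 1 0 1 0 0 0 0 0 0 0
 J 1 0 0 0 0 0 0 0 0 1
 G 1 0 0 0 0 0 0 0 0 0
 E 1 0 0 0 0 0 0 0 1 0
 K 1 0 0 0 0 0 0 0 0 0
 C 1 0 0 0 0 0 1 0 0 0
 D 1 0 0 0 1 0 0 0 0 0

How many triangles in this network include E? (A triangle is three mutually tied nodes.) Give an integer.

1

E's neighbors: C and L.
Neighbor pairs that are themselves tied: E–C–L. Each forms one triangle with E, for 1 in total.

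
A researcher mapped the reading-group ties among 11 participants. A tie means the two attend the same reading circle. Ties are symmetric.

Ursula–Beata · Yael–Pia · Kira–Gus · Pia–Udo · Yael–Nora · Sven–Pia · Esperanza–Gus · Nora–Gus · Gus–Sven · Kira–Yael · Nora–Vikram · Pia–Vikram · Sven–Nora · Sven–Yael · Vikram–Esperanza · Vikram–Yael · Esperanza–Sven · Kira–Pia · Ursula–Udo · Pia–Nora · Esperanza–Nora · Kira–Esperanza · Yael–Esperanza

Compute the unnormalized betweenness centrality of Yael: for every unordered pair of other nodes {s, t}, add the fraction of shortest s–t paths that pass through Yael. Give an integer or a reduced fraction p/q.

Pairs whose geodesics pass through Yael — Pia–Esperanza: 1/5; Nora–Kira: 1/4; Sven–Vikram: 1/4; Sven–Kira: 1/4; Esperanza–Udo: 1/5; Esperanza–Beata: 1/5; Esperanza–Ursula: 1/5; Vikram–Kira: 1/3.
All other pairs contribute 0.
Summing the contributions gives betweenness(Yael) = 113/60.

113/60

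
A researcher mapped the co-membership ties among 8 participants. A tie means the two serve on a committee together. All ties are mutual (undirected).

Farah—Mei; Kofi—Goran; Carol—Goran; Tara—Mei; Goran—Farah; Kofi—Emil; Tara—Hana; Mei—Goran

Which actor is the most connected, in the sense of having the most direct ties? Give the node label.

Goran

Degrees — Carol:1, Emil:1, Farah:2, Goran:4, Hana:1, Kofi:2, Mei:3, Tara:2.
The maximum is 4, attained only by Goran.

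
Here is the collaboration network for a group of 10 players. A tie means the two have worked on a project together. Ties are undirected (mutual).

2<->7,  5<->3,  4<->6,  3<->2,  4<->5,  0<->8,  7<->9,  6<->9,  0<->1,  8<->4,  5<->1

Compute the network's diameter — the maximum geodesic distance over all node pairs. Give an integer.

5

Eccentricity of each node (its greatest distance to any other): 0:5, 1:4, 2:4, 3:3, 4:3, 5:3, 6:3, 7:5, 8:4, 9:4.
The maximum eccentricity is 5, realized for instance by the pair 0–7 via 0 – 8 – 4 – 6 – 9 – 7. So the diameter is 5.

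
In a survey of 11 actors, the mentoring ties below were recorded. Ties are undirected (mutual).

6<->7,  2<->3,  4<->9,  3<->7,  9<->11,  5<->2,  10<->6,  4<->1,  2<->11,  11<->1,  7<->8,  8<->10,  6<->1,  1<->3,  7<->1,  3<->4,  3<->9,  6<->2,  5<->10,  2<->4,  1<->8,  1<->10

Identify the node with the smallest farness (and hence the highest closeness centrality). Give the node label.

1

Farness (sum of distances to all others) for each node — 1:13, 2:16, 3:15, 4:16, 5:20, 6:17, 7:17, 8:19, 9:21, 10:17, 11:17.
The smallest farness is 13, for 1, so 1 has the highest closeness.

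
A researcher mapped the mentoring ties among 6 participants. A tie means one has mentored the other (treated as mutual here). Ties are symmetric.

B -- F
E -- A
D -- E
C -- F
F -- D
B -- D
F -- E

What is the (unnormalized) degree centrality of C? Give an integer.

C is directly tied to F. That is 1 neighbor, so the degree of C is 1.

1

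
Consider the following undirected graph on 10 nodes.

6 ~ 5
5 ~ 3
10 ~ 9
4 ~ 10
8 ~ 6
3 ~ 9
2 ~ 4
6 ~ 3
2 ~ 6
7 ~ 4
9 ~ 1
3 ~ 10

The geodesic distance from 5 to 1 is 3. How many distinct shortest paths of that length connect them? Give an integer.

1

The shortest distance is 3, and the only length-3 path is 5–3–9–1. So there is exactly 1 shortest path.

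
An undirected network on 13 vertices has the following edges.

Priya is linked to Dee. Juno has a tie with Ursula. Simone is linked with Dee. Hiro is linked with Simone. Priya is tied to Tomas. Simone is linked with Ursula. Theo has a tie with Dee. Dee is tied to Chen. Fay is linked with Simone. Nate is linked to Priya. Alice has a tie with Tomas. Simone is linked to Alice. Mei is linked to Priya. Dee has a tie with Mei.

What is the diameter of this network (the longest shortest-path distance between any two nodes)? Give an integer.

Eccentricity of each node (its greatest distance to any other): Alice:3, Chen:4, Dee:3, Fay:4, Hiro:4, Juno:5, Mei:4, Nate:5, Priya:4, Simone:3, Theo:4, Tomas:4, Ursula:4.
The maximum eccentricity is 5, realized for instance by the pair Nate–Juno via Nate – Priya – Dee – Simone – Ursula – Juno. So the diameter is 5.

5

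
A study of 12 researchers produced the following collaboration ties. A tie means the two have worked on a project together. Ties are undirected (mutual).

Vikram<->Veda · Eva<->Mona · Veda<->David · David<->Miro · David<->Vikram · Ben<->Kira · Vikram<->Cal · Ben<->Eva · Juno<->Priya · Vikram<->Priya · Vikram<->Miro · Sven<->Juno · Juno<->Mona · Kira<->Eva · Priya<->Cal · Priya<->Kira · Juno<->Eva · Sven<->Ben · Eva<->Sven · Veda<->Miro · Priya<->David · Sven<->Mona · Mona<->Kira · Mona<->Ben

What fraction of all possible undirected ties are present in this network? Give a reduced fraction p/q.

4/11

There are 24 edges and 12 nodes, so the maximum possible is C(12,2) = 66.
Density = 24/66 = 4/11.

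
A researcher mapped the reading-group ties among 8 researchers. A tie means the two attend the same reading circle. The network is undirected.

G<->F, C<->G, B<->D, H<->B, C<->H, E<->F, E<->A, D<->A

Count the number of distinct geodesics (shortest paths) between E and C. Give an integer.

The shortest distance is 3, and the only length-3 path is E–F–G–C. So there is exactly 1 shortest path.

1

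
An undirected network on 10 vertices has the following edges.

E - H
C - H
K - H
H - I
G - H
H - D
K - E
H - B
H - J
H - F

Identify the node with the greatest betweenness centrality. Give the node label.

Unnormalized betweenness of each node: B:0, C:0, D:0, E:0, F:0, G:0, H:35, I:0, J:0, K:0.
H has the largest value, 35, making it the main broker — the node through which the most shortest paths run.

H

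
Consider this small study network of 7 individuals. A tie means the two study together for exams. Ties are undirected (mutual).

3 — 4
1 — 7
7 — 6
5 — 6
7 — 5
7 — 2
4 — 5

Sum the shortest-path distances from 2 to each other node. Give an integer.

Distances from 2: 1:2, 3:4, 4:3, 5:2, 6:2, 7:1.
Sum = 2 + 4 + 3 + 2 + 2 + 1 = 14.

14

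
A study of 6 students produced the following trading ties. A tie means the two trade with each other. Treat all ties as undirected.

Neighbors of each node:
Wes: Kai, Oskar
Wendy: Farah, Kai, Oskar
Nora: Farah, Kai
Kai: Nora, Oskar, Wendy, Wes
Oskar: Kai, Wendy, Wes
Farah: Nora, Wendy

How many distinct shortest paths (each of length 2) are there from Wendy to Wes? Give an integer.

2

The shortest distance is 2. The length-2 paths are: Wendy–Oskar–Wes; Wendy–Kai–Wes.
That gives 2 distinct shortest paths.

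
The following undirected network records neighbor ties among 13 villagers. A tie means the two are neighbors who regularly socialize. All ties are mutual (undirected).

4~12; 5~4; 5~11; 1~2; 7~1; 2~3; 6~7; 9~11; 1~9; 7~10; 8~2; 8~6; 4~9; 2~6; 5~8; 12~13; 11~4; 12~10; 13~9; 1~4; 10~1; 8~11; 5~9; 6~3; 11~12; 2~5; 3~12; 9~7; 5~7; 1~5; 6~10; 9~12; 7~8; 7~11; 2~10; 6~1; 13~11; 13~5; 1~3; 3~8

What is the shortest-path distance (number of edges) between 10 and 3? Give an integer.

One shortest route is 10 – 2 – 3, which uses 2 edges, and 10 and 3 are not directly tied, so nothing shorter exists. So d(10,3) = 2.

2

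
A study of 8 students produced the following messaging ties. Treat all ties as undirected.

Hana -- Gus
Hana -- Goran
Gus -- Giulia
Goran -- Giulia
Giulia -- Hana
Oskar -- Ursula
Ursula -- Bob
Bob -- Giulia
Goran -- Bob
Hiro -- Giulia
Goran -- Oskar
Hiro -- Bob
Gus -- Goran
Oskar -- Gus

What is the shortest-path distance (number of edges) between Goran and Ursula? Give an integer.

2

One shortest route is Goran – Oskar – Ursula, which uses 2 edges, and Goran and Ursula are not directly tied, so nothing shorter exists. So d(Goran,Ursula) = 2.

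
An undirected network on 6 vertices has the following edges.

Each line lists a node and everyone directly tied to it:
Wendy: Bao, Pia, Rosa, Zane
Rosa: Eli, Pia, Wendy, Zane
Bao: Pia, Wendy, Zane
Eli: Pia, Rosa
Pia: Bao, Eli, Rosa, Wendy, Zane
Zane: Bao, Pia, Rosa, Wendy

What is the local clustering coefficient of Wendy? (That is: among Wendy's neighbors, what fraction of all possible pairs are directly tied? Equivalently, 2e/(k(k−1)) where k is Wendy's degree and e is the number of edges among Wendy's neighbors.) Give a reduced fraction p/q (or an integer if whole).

Wendy's neighbors: Bao, Pia, Rosa, and Zane (k = 4).
Possible neighbor pairs: C(4,2) = 6. Edges among them: Bao–Pia, Bao–Zane, Pia–Rosa, Pia–Zane, Rosa–Zane → e = 5.
Clustering(Wendy) = 5/6.

5/6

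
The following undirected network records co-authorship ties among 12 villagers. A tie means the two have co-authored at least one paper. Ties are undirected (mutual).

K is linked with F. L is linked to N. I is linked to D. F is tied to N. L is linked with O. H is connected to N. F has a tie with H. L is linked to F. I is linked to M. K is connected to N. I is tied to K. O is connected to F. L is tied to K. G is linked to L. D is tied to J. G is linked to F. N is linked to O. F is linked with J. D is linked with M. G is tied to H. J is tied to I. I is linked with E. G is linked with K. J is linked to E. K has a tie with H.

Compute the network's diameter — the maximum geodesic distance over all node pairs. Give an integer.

Eccentricity of each node (its greatest distance to any other): D:3, E:3, F:3, G:3, H:3, I:3, J:2, K:2, L:3, M:4, N:3, O:4.
The maximum eccentricity is 4, realized for instance by the pair M–O via M – I – K – L – O. So the diameter is 4.

4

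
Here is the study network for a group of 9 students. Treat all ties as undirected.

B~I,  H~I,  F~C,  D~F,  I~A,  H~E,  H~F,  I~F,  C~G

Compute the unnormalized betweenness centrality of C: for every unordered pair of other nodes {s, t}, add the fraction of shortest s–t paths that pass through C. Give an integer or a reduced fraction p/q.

Pairs whose geodesics pass through C — G–E: 1; G–F: 1; G–I: 1; G–B: 1; G–H: 1; G–A: 1; G–D: 1.
All other pairs contribute 0.
Summing the contributions gives betweenness(C) = 7.

7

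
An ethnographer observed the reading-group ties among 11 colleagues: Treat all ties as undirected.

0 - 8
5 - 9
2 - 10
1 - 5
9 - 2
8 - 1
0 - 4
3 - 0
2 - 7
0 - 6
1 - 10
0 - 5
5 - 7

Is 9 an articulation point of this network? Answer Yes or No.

No

Even without 9, every remaining node can still reach every other (the residual graph is connected), so 9 is not a cut vertex.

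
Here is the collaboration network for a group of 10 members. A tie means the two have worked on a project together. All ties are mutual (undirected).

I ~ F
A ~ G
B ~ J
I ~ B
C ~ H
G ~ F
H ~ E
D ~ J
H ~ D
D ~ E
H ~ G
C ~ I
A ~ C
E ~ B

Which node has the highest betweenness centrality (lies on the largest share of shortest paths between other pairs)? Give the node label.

H

Unnormalized betweenness of each node: A:1/2, B:11/2, C:11/2, D:11/3, E:7/3, F:3/2, G:16/3, H:11, I:41/6, J:5/6.
H has the largest value, 11, making it the main broker — the node through which the most shortest paths run.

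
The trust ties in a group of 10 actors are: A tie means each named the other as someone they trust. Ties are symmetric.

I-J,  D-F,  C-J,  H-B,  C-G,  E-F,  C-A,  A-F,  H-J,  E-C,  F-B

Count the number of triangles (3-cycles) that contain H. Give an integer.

H's neighbors are B and J, but none of them are tied to each other, so no triangle contains H.

0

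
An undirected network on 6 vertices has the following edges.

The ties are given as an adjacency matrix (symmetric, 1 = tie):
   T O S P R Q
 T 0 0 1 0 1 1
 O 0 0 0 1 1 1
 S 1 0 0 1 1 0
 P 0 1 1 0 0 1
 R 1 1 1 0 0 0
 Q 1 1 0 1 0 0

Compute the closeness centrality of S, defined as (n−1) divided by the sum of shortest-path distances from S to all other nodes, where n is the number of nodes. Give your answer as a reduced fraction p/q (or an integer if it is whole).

5/7

Distances from S: O:2, P:1, Q:2, R:1, T:1. Sum = 7.
n = 6, so closeness = 5/7.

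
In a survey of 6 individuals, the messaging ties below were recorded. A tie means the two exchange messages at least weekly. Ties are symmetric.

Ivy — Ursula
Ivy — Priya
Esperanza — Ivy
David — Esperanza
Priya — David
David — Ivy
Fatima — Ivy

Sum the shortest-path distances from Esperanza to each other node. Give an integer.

8

Distances from Esperanza: David:1, Fatima:2, Ivy:1, Priya:2, Ursula:2.
Sum = 1 + 2 + 1 + 2 + 2 = 8.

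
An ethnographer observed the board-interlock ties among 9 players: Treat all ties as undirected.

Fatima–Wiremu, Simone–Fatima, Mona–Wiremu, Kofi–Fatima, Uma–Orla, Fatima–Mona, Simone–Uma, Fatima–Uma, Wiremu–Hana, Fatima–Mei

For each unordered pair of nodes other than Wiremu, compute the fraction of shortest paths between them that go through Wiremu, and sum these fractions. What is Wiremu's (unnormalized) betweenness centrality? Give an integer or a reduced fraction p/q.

Pairs whose geodesics pass through Wiremu — Kofi–Hana: 1; Simone–Hana: 1; Uma–Hana: 1; Orla–Hana: 1; Mei–Hana: 1; Fatima–Hana: 1; Hana–Mona: 1.
All other pairs contribute 0.
Summing the contributions gives betweenness(Wiremu) = 7.

7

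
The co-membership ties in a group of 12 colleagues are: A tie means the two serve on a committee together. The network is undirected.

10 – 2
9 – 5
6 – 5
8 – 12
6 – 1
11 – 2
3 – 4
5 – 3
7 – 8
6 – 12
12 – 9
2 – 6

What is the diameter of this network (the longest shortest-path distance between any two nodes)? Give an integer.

Eccentricity of each node (its greatest distance to any other): 1:4, 2:4, 3:5, 4:6, 5:4, 6:3, 7:6, 8:5, 9:4, 10:5, 11:5, 12:4.
The maximum eccentricity is 6, realized for instance by the pair 7–4 via 7 – 8 – 12 – 9 – 5 – 3 – 4. So the diameter is 6.

6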